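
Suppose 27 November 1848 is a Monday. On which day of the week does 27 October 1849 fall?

Saturday

November 1848: 30 − 27 = 3 days remain.
Then 10 full months totalling 304 days.
October 1–27, 1849: 27 days.
Residual: 334 days.
Total: 334 days.
334 mod 7 = 5, so 5 days after Monday is Saturday.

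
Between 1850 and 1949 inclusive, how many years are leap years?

24

Years divisible by 4: 1852, 1856, …, 1948 — 25 in all.
Of these, 1900 is divisible by 100 but not 400, so not leap.
Leap years: 25 − 1 = 24.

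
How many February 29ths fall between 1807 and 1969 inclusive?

Years divisible by 4: 1808, 1812, …, 1968 — 41 in all.
Of these, 1900 is divisible by 100 but not 400, so not leap.
Leap years: 41 − 1 = 40.

40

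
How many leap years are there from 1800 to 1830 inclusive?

7

Years divisible by 4 in [1800, 1830]: 1800, 1804, 1808, 1812, 1816, 1820, 1824, 1828.
Of these, 1800 is divisible by 100 but not 400, so not leap.
Leap years: 8 − 1 = 7.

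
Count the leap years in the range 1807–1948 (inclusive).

Years divisible by 4: 1808, 1812, …, 1948 — 36 in all.
Of these, 1900 is divisible by 100 but not 400, so not leap.
Leap years: 36 − 1 = 35.

35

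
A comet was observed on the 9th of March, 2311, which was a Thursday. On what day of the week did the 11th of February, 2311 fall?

Saturday

Count forward from the earlier date (February 11, 2311) to the later (March 9, 2311):
February 2311: 28 − 11 = 17 days remain (2311 is not a leap year, so February has 28 days).
March 1–9, 2311: 9 days.
Total: 17 + 9 = 26 days.
26 mod 7 = 5, so 5 days before Thursday is Saturday.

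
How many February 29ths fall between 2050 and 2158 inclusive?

26

Years divisible by 4: 2052, 2056, …, 2156 — 27 in all.
Of these, 2100 is divisible by 100 but not 400, so not leap.
Leap years: 27 − 1 = 26.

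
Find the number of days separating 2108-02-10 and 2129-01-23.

7653

From February 10, 2108 to February 10, 2128: 20 years, of which 5 contain a Feb 29 — 15×365 + 5×366 = 7305 days.
February 2128: 29 − 10 = 19 days remain (2128 is a leap year, so February has 29 days).
Then 10 full months totalling 306 days.
January 1–23, 2129: 23 days.
Residual: 348 days.
Total: 7653 days.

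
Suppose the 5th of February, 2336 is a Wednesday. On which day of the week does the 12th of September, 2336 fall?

February 2336: 29 − 5 = 24 days remain (2336 is a leap year, so February has 29 days).
Then March (31), April (30), May (31), June (30), July (31), August (31): 31 + 30 + 31 + 30 + 31 + 31 = 184 days.
September 1–12, 2336: 12 days.
Total: 24 + 184 + 12 = 220 days.
220 mod 7 = 3, so 3 days after Wednesday is Saturday.

Saturday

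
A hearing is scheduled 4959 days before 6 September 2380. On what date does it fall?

8 February 2367

Count 4959 days before September 6, 2380:
From February 8, 2367 to February 8, 2380: 13 years, of which 3 contain a Feb 29 — 10×365 + 3×366 = 4748 days.
February 2380: 29 − 8 = 21 days remain (2380 is a leap year, so February has 29 days).
Then March (31), April (30), May (31), June (30), July (31), August (31): 31 + 30 + 31 + 30 + 31 + 31 = 184 days.
September 1–6, 2380: 6 days.
Residual: 211 days.
Total: 4959 days.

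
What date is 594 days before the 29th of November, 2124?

the 15th of April, 2123

Count 594 days before November 29, 2124:
April 15, 2123 → April 15, 2124: 366 days (2124 is a leap year).
April 2124: 30 − 15 = 15 days remain.
Then May (31), June (30), July (31), August (31), September (30), October (31): 31 + 30 + 31 + 31 + 30 + 31 = 184 days.
November 1–29, 2124: 29 days.
Residual: 228 days.
Total: 594 days.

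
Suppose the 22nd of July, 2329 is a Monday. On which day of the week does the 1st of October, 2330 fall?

Wednesday

July 22, 2329 → July 22, 2330: 365 days.
July 2330: 31 − 22 = 9 days remain.
Then August (31), September (30): 31 + 30 = 61 days.
October 1, 2330: 1 day.
Residual: 71 days.
Total: 436 days.
436 mod 7 = 2, so 2 days after Monday is Wednesday.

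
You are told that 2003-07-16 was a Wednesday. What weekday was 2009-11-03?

Tuesday

July 16, 2003 → July 16, 2004: 366 days (2004 is a leap year).
July 16, 2004 → July 16, 2005: 365 days.
July 16, 2005 → July 16, 2006: 365 days.
July 16, 2006 → July 16, 2007: 365 days.
July 16, 2007 → July 16, 2008: 366 days (2008 is a leap year).
July 16, 2008 → July 16, 2009: 365 days.
July 2009: 31 − 16 = 15 days remain.
Then August (31), September (30), October (31): 31 + 30 + 31 = 92 days.
November 1–3, 2009: 3 days.
Residual: 110 days.
Total: 2302 days.
2302 mod 7 = 6, so 6 days after Wednesday is Tuesday.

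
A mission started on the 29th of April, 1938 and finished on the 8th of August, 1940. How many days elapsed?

832

Day-of-year of April 29, 1938: 119.
Day-of-year of August 8, 1940: 221.
1938 has 365 days, so 365 − 119 = 246 days remain in 1938.
Full years: 1939: 365. Sum = 365.
Total: 246 + 365 + 221 = 832 days.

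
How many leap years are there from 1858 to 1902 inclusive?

Years divisible by 4 in [1858, 1902]: 1860, 1864, 1868, 1872, 1876, 1880, 1884, 1888, 1892, 1896, 1900.
Of these, 1900 is divisible by 100 but not 400, so not leap.
Leap years: 11 − 1 = 10.

10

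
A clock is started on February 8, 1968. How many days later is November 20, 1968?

286

February 1968: 29 − 8 = 21 days remain (1968 is a leap year, so February has 29 days).
Then March (31), April (30), May (31), June (30), July (31), August (31), September (30), October (31): 31 + 30 + 31 + 30 + 31 + 31 + 30 + 31 = 245 days.
November 1–20, 1968: 20 days.
Total: 21 + 245 + 20 = 286 days.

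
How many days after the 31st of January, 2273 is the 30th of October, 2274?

January 31, 2273 → January 31, 2274: 365 days.
January 2274: 31 − 31 = 0 days remain.
Then February 2274 (28), March (31), April (30), May (31), June (30), July (31), August (31), September (30): 28 + 31 + 30 + 31 + 30 + 31 + 31 + 30 = 242 days.
October 1–30, 2274: 30 days.
Residual: 272 days.
Total: 637 days.

637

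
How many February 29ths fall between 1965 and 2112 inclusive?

36

Years divisible by 4: 1968, 1972, …, 2112 — 37 in all.
Of these, 2100 is divisible by 100 but not 400, so not leap.
2000 is divisible by 400, so still leap.
Leap years: 37 − 1 = 36.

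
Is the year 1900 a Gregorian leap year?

1900 is not a leap year (divisible by 100 but not 400).

No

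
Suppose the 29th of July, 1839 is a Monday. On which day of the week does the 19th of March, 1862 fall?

Wednesday

From July 29, 1839 to July 29, 1861: 22 years, of which 6 contain a Feb 29 — 16×365 + 6×366 = 8036 days.
July 1861: 31 − 29 = 2 days remain.
Then August (31), September (30), October (31), November (30), December (31), January (31), February 1862 (28): 31 + 30 + 31 + 30 + 31 + 31 + 28 = 212 days.
March 1–19, 1862: 19 days.
Residual: 233 days.
Total: 8269 days.
8269 mod 7 = 2, so 2 days after Monday is Wednesday.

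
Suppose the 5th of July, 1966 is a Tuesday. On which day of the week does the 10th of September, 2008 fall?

Wednesday

From July 5, 1966 to July 5, 2008: 42 years, of which 11 contain a Feb 29 — 31×365 + 11×366 = 15341 days.
(2000 is a leap year (divisible by 400).)
July 2008: 31 − 5 = 26 days remain.
Then August (31): 31 days.
September 1–10, 2008: 10 days.
Residual: 67 days.
Total: 15408 days.
15408 mod 7 = 1, so 1 day after Tuesday is Wednesday.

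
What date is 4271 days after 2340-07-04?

2352-03-14

Count 4271 days after July 4, 2340:
From July 4, 2340 to July 4, 2351: 11 years, of which 2 contain a Feb 29 — 9×365 + 2×366 = 4017 days.
July 2351: 31 − 4 = 27 days remain.
Then August (31), September (30), October (31), November (30), December (31), January (31), February 2352 (29): 31 + 30 + 31 + 30 + 31 + 31 + 29 = 213 days.
March 1–14, 2352: 14 days.
Residual: 254 days.
Total: 4271 days.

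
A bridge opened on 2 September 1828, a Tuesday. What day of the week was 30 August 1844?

Friday

Day-of-year of September 2, 1828: 246.
Day-of-year of August 30, 1844: 243.
1828 has 366 days, so 366 − 246 = 120 days remain in 1828.
Full years 1829–1843: 12 common + 3 leap = 12×365 + 3×366 = 5478 days.
Total: 120 + 5478 + 243 = 5841 days.
5841 mod 7 = 3, so 3 days after Tuesday is Friday.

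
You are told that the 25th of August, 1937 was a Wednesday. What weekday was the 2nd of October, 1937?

August 1937: 31 − 25 = 6 days remain.
Then September (30): 30 days.
October 1–2, 1937: 2 days.
Total: 6 + 30 + 2 = 38 days.
38 mod 7 = 3, so 3 days after Wednesday is Saturday.

Saturday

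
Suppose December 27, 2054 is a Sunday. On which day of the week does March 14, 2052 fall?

Thursday

Count forward from the earlier date (March 14, 2052) to the later (December 27, 2054):
March 14, 2052 → March 14, 2053: 365 days.
March 14, 2053 → March 14, 2054: 365 days.
March 2054: 31 − 14 = 17 days remain.
Then April (30), May (31), June (30), July (31), August (31), September (30), October (31), November (30): 30 + 31 + 30 + 31 + 31 + 30 + 31 + 30 = 244 days.
December 1–27, 2054: 27 days.
Residual: 288 days.
Total: 1018 days.
1018 mod 7 = 3, so 3 days before Sunday is Thursday.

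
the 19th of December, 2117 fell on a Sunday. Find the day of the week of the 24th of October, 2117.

Sunday

Count forward from the earlier date (October 24, 2117) to the later (December 19, 2117):
October 2117: 31 − 24 = 7 days remain.
Then November (30): 30 days.
December 1–19, 2117: 19 days.
Total: 7 + 30 + 19 = 56 days.
56 is a multiple of 7, so the 24th of October, 2117 falls on the same weekday: Sunday.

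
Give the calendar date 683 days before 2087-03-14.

2085-04-30

Count 683 days before March 14, 2087:
Day-of-year of April 30, 2085: 120.
Day-of-year of March 14, 2087: 73.
2085 has 365 days, so 365 − 120 = 245 days remain in 2085.
Full years: 2086: 365. Sum = 365.
Total: 245 + 365 + 73 = 683 days.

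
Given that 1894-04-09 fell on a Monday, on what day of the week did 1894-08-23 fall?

Thursday

April 1894: 30 − 9 = 21 days remain.
Then May (31), June (30), July (31): 31 + 30 + 31 = 92 days.
August 1–23, 1894: 23 days.
Total: 21 + 92 + 23 = 136 days.
136 mod 7 = 3, so 3 days after Monday is Thursday.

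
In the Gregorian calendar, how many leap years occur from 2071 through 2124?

13

Years divisible by 4: 2072, 2076, …, 2124 — 14 in all.
Of these, 2100 is divisible by 100 but not 400, so not leap.
Leap years: 14 − 1 = 13.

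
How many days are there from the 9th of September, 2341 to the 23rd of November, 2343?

805

September 9, 2341 → September 9, 2342: 365 days.
September 9, 2342 → September 9, 2343: 365 days.
September 2343: 30 − 9 = 21 days remain.
Then October (31): 31 days.
November 1–23, 2343: 23 days.
Residual: 75 days.
Total: 805 days.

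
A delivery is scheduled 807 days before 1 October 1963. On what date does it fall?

16 July 1961

Count 807 days before October 1, 1963:
Day-of-year of July 16, 1961: 197.
Day-of-year of October 1, 1963: 274.
1961 has 365 days, so 365 − 197 = 168 days remain in 1961.
Full years: 1962: 365. Sum = 365.
Total: 168 + 365 + 274 = 807 days.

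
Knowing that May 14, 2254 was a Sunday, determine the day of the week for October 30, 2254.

May 2254: 31 − 14 = 17 days remain.
Then June (30), July (31), August (31), September (30): 30 + 31 + 31 + 30 = 122 days.
October 1–30, 2254: 30 days.
Total: 17 + 122 + 30 = 169 days.
169 mod 7 = 1, so 1 day after Sunday is Monday.

Monday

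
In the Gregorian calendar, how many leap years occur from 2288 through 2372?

21

Years divisible by 4: 2288, 2292, …, 2372 — 22 in all.
Of these, 2300 is divisible by 100 but not 400, so not leap.
Leap years: 22 − 1 = 21.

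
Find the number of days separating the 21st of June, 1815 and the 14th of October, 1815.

115

June 1815: 30 − 21 = 9 days remain.
Then July (31), August (31), September (30): 31 + 31 + 30 = 92 days.
October 1–14, 1815: 14 days.
Total: 9 + 92 + 14 = 115 days.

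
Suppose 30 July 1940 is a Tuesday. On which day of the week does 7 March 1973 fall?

Wednesday

From July 30, 1940 to July 30, 1972: 32 years, of which 8 contain a Feb 29 — 24×365 + 8×366 = 11688 days.
July 1972: 31 − 30 = 1 day remains.
Then August (31), September (30), October (31), November (30), December (31), January (31), February 1973 (28): 31 + 30 + 31 + 30 + 31 + 31 + 28 = 212 days.
March 1–7, 1973: 7 days.
Residual: 220 days.
Total: 11908 days.
11908 mod 7 = 1, so 1 day after Tuesday is Wednesday.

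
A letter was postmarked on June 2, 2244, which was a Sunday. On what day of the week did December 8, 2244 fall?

June 2244: 30 − 2 = 28 days remain.
Then July (31), August (31), September (30), October (31), November (30): 31 + 31 + 30 + 31 + 30 = 153 days.
December 1–8, 2244: 8 days.
Total: 28 + 153 + 8 = 189 days.
189 is a multiple of 7, so December 8, 2244 falls on the same weekday: Sunday.

Sunday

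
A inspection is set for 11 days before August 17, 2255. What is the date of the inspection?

August 6, 2255

Count 11 days before August 17, 2255:
Within August 2255: 17 − 6 = 11 days.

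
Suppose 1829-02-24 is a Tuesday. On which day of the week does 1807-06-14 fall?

Count forward from the earlier date (June 14, 1807) to the later (February 24, 1829):
Day-of-year of June 14, 1807: 165.
Day-of-year of February 24, 1829: 55.
1807 has 365 days, so 365 − 165 = 200 days remain in 1807.
Full years 1808–1828: 15 common + 6 leap = 15×365 + 6×366 = 7671 days.
Total: 200 + 7671 + 55 = 7926 days.
7926 mod 7 = 2, so 2 days before Tuesday is Sunday.

Sunday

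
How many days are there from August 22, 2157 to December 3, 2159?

Day-of-year of August 22, 2157: 234.
Day-of-year of December 3, 2159: 337.
2157 has 365 days, so 365 − 234 = 131 days remain in 2157.
Full years: 2158: 365. Sum = 365.
Total: 131 + 365 + 337 = 833 days.

833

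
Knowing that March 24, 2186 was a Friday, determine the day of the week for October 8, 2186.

March 2186: 31 − 24 = 7 days remain.
Then April (30), May (31), June (30), July (31), August (31), September (30): 30 + 31 + 30 + 31 + 31 + 30 = 183 days.
October 1–8, 2186: 8 days.
Total: 7 + 183 + 8 = 198 days.
198 mod 7 = 2, so 2 days after Friday is Sunday.

Sunday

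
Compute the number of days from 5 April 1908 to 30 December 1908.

269

April 1908: 30 − 5 = 25 days remain.
Then May (31), June (30), July (31), August (31), September (30), October (31), November (30): 31 + 30 + 31 + 31 + 30 + 31 + 30 = 214 days.
December 1–30, 1908: 30 days.
Total: 25 + 214 + 30 = 269 days.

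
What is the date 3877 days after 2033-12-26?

2044-08-07

Count 3877 days after December 26, 2033:
Day-of-year of December 26, 2033: 360.
Day-of-year of August 7, 2044: 220.
2033 has 365 days, so 365 − 360 = 5 days remain in 2033.
Full years 2034–2043: 8 common + 2 leap = 8×365 + 2×366 = 3652 days.
Total: 5 + 3652 + 220 = 3877 days.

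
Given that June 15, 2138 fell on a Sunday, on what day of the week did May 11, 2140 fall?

June 15, 2138 → June 15, 2139: 365 days.
June 2139: 30 − 15 = 15 days remain.
Then 10 full months totalling 305 days.
May 1–11, 2140: 11 days.
Residual: 331 days.
Total: 696 days.
696 mod 7 = 3, so 3 days after Sunday is Wednesday.

Wednesday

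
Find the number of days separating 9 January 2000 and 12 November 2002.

Day-of-year of January 9, 2000: 9.
Day-of-year of November 12, 2002: 316.
2000 has 366 days, so 366 − 9 = 357 days remain in 2000.
Full years: 2001: 365. Sum = 365.
Total: 357 + 365 + 316 = 1038 days.

1038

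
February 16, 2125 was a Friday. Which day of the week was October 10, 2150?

Saturday

From February 16, 2125 to February 16, 2150: 25 years, of which 6 contain a Feb 29 — 19×365 + 6×366 = 9131 days.
February 2150: 28 − 16 = 12 days remain (2150 is not a leap year, so February has 28 days).
Then March (31), April (30), May (31), June (30), July (31), August (31), September (30): 31 + 30 + 31 + 30 + 31 + 31 + 30 = 214 days.
October 1–10, 2150: 10 days.
Residual: 236 days.
Total: 9367 days.
9367 mod 7 = 1, so 1 day after Friday is Saturday.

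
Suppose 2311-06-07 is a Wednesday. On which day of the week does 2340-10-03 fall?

Day-of-year of June 7, 2311: 158.
Day-of-year of October 3, 2340: 277.
2311 has 365 days, so 365 − 158 = 207 days remain in 2311.
Full years 2312–2339: 21 common + 7 leap = 21×365 + 7×366 = 10227 days.
Total: 207 + 10227 + 277 = 10711 days.
10711 mod 7 = 1, so 1 day after Wednesday is Thursday.

Thursday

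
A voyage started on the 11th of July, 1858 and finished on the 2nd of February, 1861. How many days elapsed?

937

July 11, 1858 → July 11, 1859: 365 days.
July 11, 1859 → July 11, 1860: 366 days (1860 is a leap year).
July 1860: 31 − 11 = 20 days remain.
Then August (31), September (30), October (31), November (30), December (31), January (31): 31 + 30 + 31 + 30 + 31 + 31 = 184 days.
February 1–2, 1861: 2 days (1861 is not a leap year).
Residual: 206 days.
Total: 937 days.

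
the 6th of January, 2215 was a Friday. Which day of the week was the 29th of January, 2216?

January 2215: 31 − 6 = 25 days remain.
Then 11 full months totalling 334 days.
January 1–29, 2216: 29 days.
Total: 25 + 334 + 29 = 388 days.
388 mod 7 = 3, so 3 days after Friday is Monday.

Monday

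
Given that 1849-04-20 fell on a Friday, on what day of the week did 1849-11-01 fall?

April 1849: 30 − 20 = 10 days remain.
Then May (31), June (30), July (31), August (31), September (30), October (31): 31 + 30 + 31 + 31 + 30 + 31 = 184 days.
November 1, 1849: 1 day.
Total: 10 + 184 + 1 = 195 days.
195 mod 7 = 6, so 6 days after Friday is Thursday.

Thursday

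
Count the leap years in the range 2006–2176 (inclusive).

42

Years divisible by 4: 2008, 2012, …, 2176 — 43 in all.
Of these, 2100 is divisible by 100 but not 400, so not leap.
Leap years: 43 − 1 = 42.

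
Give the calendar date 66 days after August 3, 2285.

October 8, 2285

Count 66 days after August 3, 2285:
August 2285: 31 − 3 = 28 days remain.
Then September (30): 30 days.
October 1–8, 2285: 8 days.
Total: 28 + 30 + 8 = 66 days.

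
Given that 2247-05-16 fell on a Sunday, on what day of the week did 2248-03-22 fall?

Day-of-year of May 16, 2247: 136.
Day-of-year of March 22, 2248: 82.
2247 has 365 days, so 365 − 136 = 229 days remain in 2247.
Total: 229 + 82 = 311 days.
311 mod 7 = 3, so 3 days after Sunday is Wednesday.

Wednesday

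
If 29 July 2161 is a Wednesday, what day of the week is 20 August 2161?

July 2161: 31 − 29 = 2 days remain.
August 1–20, 2161: 20 days.
Total: 2 + 20 = 22 days.
22 mod 7 = 1, so 1 day after Wednesday is Thursday.

Thursday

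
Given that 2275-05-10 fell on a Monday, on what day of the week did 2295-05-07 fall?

Day-of-year of May 10, 2275: 130.
Day-of-year of May 7, 2295: 127.
2275 has 365 days, so 365 − 130 = 235 days remain in 2275.
Full years 2276–2294: 14 common + 5 leap = 14×365 + 5×366 = 6940 days.
Total: 235 + 6940 + 127 = 7302 days.
7302 mod 7 = 1, so 1 day after Monday is Tuesday.

Tuesday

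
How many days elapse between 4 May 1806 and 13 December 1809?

1319

May 4, 1806 → May 4, 1807: 365 days.
May 4, 1807 → May 4, 1808: 366 days (1808 is a leap year).
May 4, 1808 → May 4, 1809: 365 days.
May 1809: 31 − 4 = 27 days remain.
Then June (30), July (31), August (31), September (30), October (31), November (30): 30 + 31 + 31 + 30 + 31 + 30 = 183 days.
December 1–13, 1809: 13 days.
Residual: 223 days.
Total: 1319 days.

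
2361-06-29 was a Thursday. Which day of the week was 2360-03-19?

Count forward from the earlier date (March 19, 2360) to the later (June 29, 2361):
Day-of-year of March 19, 2360: 79.
Day-of-year of June 29, 2361: 180.
2360 has 366 days, so 366 − 79 = 287 days remain in 2360.
Total: 287 + 180 = 467 days.
467 mod 7 = 5, so 5 days before Thursday is Saturday.

Saturday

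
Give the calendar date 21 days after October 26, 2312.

November 16, 2312

Count 21 days after October 26, 2312:
October 2312: 31 − 26 = 5 days remain.
November 1–16, 2312: 16 days.
Total: 5 + 16 = 21 days.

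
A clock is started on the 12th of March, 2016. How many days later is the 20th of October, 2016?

March 2016: 31 − 12 = 19 days remain.
Then April (30), May (31), June (30), July (31), August (31), September (30): 30 + 31 + 30 + 31 + 31 + 30 = 183 days.
October 1–20, 2016: 20 days.
Total: 19 + 183 + 20 = 222 days.

222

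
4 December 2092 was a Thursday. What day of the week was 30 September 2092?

Count forward from the earlier date (September 30, 2092) to the later (December 4, 2092):
September 2092: 30 − 30 = 0 days remain.
Then October (31), November (30): 31 + 30 = 61 days.
December 1–4, 2092: 4 days.
Total: 0 + 61 + 4 = 65 days.
65 mod 7 = 2, so 2 days before Thursday is Tuesday.

Tuesday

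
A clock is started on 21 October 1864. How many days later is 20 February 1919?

Day-of-year of October 21, 1864: 295.
Day-of-year of February 20, 1919: 51.
1864 has 366 days, so 366 − 295 = 71 days remain in 1864.
Full years 1865–1918: 42 common + 12 leap = 42×365 + 12×366 = 19722 days.
Total: 71 + 19722 + 51 = 19844 days.

19844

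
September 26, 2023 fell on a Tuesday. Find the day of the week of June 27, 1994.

Count forward from the earlier date (June 27, 1994) to the later (September 26, 2023):
Day-of-year of June 27, 1994: 178.
Day-of-year of September 26, 2023: 269.
1994 has 365 days, so 365 − 178 = 187 days remain in 1994.
Full years 1995–2022: 21 common + 7 leap = 21×365 + 7×366 = 10227 days.
Total: 187 + 10227 + 269 = 10683 days.
10683 mod 7 = 1, so 1 day before Tuesday is Monday.

Monday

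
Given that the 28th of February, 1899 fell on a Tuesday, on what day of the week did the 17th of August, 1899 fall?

Thursday

February 1899: 28 − 28 = 0 days remain (1899 is not a leap year, so February has 28 days).
Then March (31), April (30), May (31), June (30), July (31): 31 + 30 + 31 + 30 + 31 = 153 days.
August 1–17, 1899: 17 days.
Total: 0 + 153 + 17 = 170 days.
170 mod 7 = 2, so 2 days after Tuesday is Thursday.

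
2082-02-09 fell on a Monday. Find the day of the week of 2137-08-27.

Tuesday

Day-of-year of February 9, 2082: 40.
Day-of-year of August 27, 2137: 239.
2082 has 365 days, so 365 − 40 = 325 days remain in 2082.
Full years 2083–2136: 41 common + 13 leap = 41×365 + 13×366 = 19723 days.
Total: 325 + 19723 + 239 = 20287 days.
20287 mod 7 = 1, so 1 day after Monday is Tuesday.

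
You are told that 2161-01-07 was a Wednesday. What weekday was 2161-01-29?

Thursday

Within January 2161: 29 − 7 = 22 days.
22 mod 7 = 1, so 1 day after Wednesday is Thursday.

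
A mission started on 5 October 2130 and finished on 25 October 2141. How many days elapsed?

4038

Day-of-year of October 5, 2130: 278.
Day-of-year of October 25, 2141: 298.
2130 has 365 days, so 365 − 278 = 87 days remain in 2130.
Full years 2131–2140: 7 common + 3 leap = 7×365 + 3×366 = 3653 days.
Total: 87 + 3653 + 298 = 4038 days.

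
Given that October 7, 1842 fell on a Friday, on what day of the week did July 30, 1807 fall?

Count forward from the earlier date (July 30, 1807) to the later (October 7, 1842):
Day-of-year of July 30, 1807: 211.
Day-of-year of October 7, 1842: 280.
1807 has 365 days, so 365 − 211 = 154 days remain in 1807.
Full years 1808–1841: 25 common + 9 leap = 25×365 + 9×366 = 12419 days.
Total: 154 + 12419 + 280 = 12853 days.
12853 mod 7 = 1, so 1 day before Friday is Thursday.

Thursday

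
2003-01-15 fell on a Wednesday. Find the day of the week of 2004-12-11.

Saturday

Day-of-year of January 15, 2003: 15.
Day-of-year of December 11, 2004: 346.
2003 has 365 days, so 365 − 15 = 350 days remain in 2003.
Total: 350 + 346 = 696 days.
696 mod 7 = 3, so 3 days after Wednesday is Saturday.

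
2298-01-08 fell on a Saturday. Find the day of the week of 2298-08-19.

Friday

January 2298: 31 − 8 = 23 days remain.
Then February 2298 (28), March (31), April (30), May (31), June (30), July (31): 28 + 31 + 30 + 31 + 30 + 31 = 181 days.
August 1–19, 2298: 19 days.
Total: 23 + 181 + 19 = 223 days.
223 mod 7 = 6, so 6 days after Saturday is Friday.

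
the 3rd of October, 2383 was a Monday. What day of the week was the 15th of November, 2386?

Saturday

October 3, 2383 → October 3, 2384: 366 days (2384 is a leap year).
October 3, 2384 → October 3, 2385: 365 days.
October 3, 2385 → October 3, 2386: 365 days.
October 2386: 31 − 3 = 28 days remain.
November 1–15, 2386: 15 days.
Residual: 43 days.
Total: 1139 days.
1139 mod 7 = 5, so 5 days after Monday is Saturday.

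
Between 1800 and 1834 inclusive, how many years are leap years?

Years divisible by 4 in [1800, 1834]: 1800, 1804, 1808, 1812, 1816, 1820, 1824, 1828, 1832.
Of these, 1800 is divisible by 100 but not 400, so not leap.
Leap years: 9 − 1 = 8.

8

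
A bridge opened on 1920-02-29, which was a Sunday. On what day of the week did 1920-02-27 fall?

Friday

Count forward from the earlier date (February 27, 1920) to the later (February 29, 1920):
Within February 1920: 29 − 27 = 2 days.
2 mod 7 = 2, so 2 days before Sunday is Friday.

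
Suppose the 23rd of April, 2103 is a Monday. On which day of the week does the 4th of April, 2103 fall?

Wednesday

Count forward from the earlier date (April 4, 2103) to the later (April 23, 2103):
Within April 2103: 23 − 4 = 19 days.
19 mod 7 = 5, so 5 days before Monday is Wednesday.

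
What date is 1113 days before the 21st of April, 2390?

the 4th of April, 2387

Count 1113 days before April 21, 2390:
Day-of-year of April 4, 2387: 94.
Day-of-year of April 21, 2390: 111.
2387 has 365 days, so 365 − 94 = 271 days remain in 2387.
Full years: 2388: 366; 2389: 365. Sum = 731.
Total: 271 + 731 + 111 = 1113 days.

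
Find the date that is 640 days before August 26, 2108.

November 25, 2106

Count 640 days before August 26, 2108:
Day-of-year of November 25, 2106: 329.
Day-of-year of August 26, 2108: 239.
2106 has 365 days, so 365 − 329 = 36 days remain in 2106.
Full years: 2107: 365. Sum = 365.
Total: 36 + 365 + 239 = 640 days.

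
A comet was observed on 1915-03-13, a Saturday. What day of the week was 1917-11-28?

Wednesday

March 1915: 31 − 13 = 18 days remain.
Then 31 full months totalling 945 days.
November 1–28, 1917: 28 days.
Total: 18 + 945 + 28 = 991 days.
991 mod 7 = 4, so 4 days after Saturday is Wednesday.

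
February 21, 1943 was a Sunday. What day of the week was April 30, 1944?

Sunday

Day-of-year of February 21, 1943: 52.
Day-of-year of April 30, 1944: 121.
1943 has 365 days, so 365 − 52 = 313 days remain in 1943.
Total: 313 + 121 = 434 days.
434 is a multiple of 7, so April 30, 1944 falls on the same weekday: Sunday.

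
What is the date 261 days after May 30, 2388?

February 15, 2389

Count 261 days after May 30, 2388:
May 2388: 31 − 30 = 1 day remains.
Then June (30), July (31), August (31), September (30), October (31), November (30), December (31), January (31): 30 + 31 + 31 + 30 + 31 + 30 + 31 + 31 = 245 days.
February 1–15, 2389: 15 days (2389 is not a leap year).
Residual: 261 days.
Total: 261 days.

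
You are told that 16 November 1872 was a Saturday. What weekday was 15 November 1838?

Count forward from the earlier date (November 15, 1838) to the later (November 16, 1872):
Day-of-year of November 15, 1838: 319.
Day-of-year of November 16, 1872: 321.
1838 has 365 days, so 365 − 319 = 46 days remain in 1838.
Full years 1839–1871: 25 common + 8 leap = 25×365 + 8×366 = 12053 days.
Total: 46 + 12053 + 321 = 12420 days.
12420 mod 7 = 2, so 2 days before Saturday is Thursday.

Thursday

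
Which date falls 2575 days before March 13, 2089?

February 23, 2082

Count 2575 days before March 13, 2089:
From February 23, 2082 to February 23, 2089: 7 years, of which 2 contain a Feb 29 — 5×365 + 2×366 = 2557 days.
February 2089: 28 − 23 = 5 days remain (2089 is not a leap year, so February has 28 days).
March 1–13, 2089: 13 days.
Residual: 18 days.
Total: 2575 days.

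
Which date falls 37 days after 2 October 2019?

8 November 2019

Count 37 days after October 2, 2019:
October 2019: 31 − 2 = 29 days remain.
November 1–8, 2019: 8 days.
Total: 29 + 8 = 37 days.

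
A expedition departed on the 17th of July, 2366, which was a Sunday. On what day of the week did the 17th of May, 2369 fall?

July 17, 2366 → July 17, 2367: 365 days.
July 17, 2367 → July 17, 2368: 366 days (2368 is a leap year).
July 2368: 31 − 17 = 14 days remain.
Then 9 full months totalling 273 days.
May 1–17, 2369: 17 days.
Residual: 304 days.
Total: 1035 days.
1035 mod 7 = 6, so 6 days after Sunday is Saturday.

Saturday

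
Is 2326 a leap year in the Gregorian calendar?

2326 is not a leap year.

No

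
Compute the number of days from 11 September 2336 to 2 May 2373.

Day-of-year of September 11, 2336: 255.
Day-of-year of May 2, 2373: 122.
2336 has 366 days, so 366 − 255 = 111 days remain in 2336.
Full years 2337–2372: 27 common + 9 leap = 27×365 + 9×366 = 13149 days.
Total: 111 + 13149 + 122 = 13382 days.

13382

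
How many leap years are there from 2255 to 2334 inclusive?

Years divisible by 4: 2256, 2260, …, 2332 — 20 in all.
Of these, 2300 is divisible by 100 but not 400, so not leap.
Leap years: 20 − 1 = 19.

19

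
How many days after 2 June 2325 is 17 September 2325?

107

June 2325: 30 − 2 = 28 days remain.
Then July (31), August (31): 31 + 31 = 62 days.
September 1–17, 2325: 17 days.
Total: 28 + 62 + 17 = 107 days.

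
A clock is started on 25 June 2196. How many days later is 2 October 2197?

464

June 25, 2196 → June 25, 2197: 365 days.
June 2197: 30 − 25 = 5 days remain.
Then July (31), August (31), September (30): 31 + 31 + 30 = 92 days.
October 1–2, 2197: 2 days.
Residual: 99 days.
Total: 464 days.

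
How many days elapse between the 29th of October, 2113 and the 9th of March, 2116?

Day-of-year of October 29, 2113: 302.
Day-of-year of March 9, 2116: 69.
2113 has 365 days, so 365 − 302 = 63 days remain in 2113.
Full years: 2114: 365; 2115: 365. Sum = 730.
Total: 63 + 730 + 69 = 862 days.

862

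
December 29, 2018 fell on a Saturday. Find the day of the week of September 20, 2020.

Day-of-year of December 29, 2018: 363.
Day-of-year of September 20, 2020: 264.
2018 has 365 days, so 365 − 363 = 2 days remain in 2018.
Full years: 2019: 365. Sum = 365.
Total: 2 + 365 + 264 = 631 days.
631 mod 7 = 1, so 1 day after Saturday is Sunday.

Sunday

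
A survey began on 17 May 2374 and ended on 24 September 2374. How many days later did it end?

May 2374: 31 − 17 = 14 days remain.
Then June (30), July (31), August (31): 30 + 31 + 31 = 92 days.
September 1–24, 2374: 24 days.
Total: 14 + 92 + 24 = 130 days.

130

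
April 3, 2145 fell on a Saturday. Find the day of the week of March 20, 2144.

Friday

Count forward from the earlier date (March 20, 2144) to the later (April 3, 2145):
March 20, 2144 → March 20, 2145: 365 days.
March 2145: 31 − 20 = 11 days remain.
April 1–3, 2145: 3 days.
Residual: 14 days.
Total: 379 days.
379 mod 7 = 1, so 1 day before Saturday is Friday.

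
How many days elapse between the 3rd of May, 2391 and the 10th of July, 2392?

434

May 2391: 31 − 3 = 28 days remain.
Then 13 full months totalling 396 days.
July 1–10, 2392: 10 days.
Total: 28 + 396 + 10 = 434 days.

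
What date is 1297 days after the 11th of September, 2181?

the 31st of March, 2185

Count 1297 days after September 11, 2181:
September 11, 2181 → September 11, 2182: 365 days.
September 11, 2182 → September 11, 2183: 365 days.
September 11, 2183 → September 11, 2184: 366 days (2184 is a leap year).
September 2184: 30 − 11 = 19 days remain.
Then October (31), November (30), December (31), January (31), February 2185 (28): 31 + 30 + 31 + 31 + 28 = 151 days.
March 1–31, 2185: 31 days.
Residual: 201 days.
Total: 1297 days.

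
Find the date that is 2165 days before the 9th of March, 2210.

the 4th of April, 2204

Count 2165 days before March 9, 2210:
Day-of-year of April 4, 2204: 95.
Day-of-year of March 9, 2210: 68.
2204 has 366 days, so 366 − 95 = 271 days remain in 2204.
Full years: 2205: 365; 2206: 365; 2207: 365; 2208: 366; 2209: 365. Sum = 1826.
Total: 271 + 1826 + 68 = 2165 days.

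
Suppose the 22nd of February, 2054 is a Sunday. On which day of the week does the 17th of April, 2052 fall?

Count forward from the earlier date (April 17, 2052) to the later (February 22, 2054):
April 2052: 30 − 17 = 13 days remain.
Then 21 full months totalling 641 days.
February 1–22, 2054: 22 days (2054 is not a leap year).
Total: 13 + 641 + 22 = 676 days.
676 mod 7 = 4, so 4 days before Sunday is Wednesday.

Wednesday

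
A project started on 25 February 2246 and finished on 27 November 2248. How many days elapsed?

1006

Day-of-year of February 25, 2246: 56.
Day-of-year of November 27, 2248: 332.
2246 has 365 days, so 365 − 56 = 309 days remain in 2246.
Full years: 2247: 365. Sum = 365.
Total: 309 + 365 + 332 = 1006 days.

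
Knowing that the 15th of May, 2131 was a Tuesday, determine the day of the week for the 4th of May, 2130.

Count forward from the earlier date (May 4, 2130) to the later (May 15, 2131):
May 2130: 31 − 4 = 27 days remain.
Then 11 full months totalling 334 days.
May 1–15, 2131: 15 days.
Total: 27 + 334 + 15 = 376 days.
376 mod 7 = 5, so 5 days before Tuesday is Thursday.

Thursday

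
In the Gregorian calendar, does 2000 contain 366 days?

2000 is a leap year (divisible by 400).

Yes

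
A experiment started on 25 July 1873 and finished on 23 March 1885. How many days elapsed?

4259

From July 25, 1873 to July 25, 1884: 11 years, of which 3 contain a Feb 29 — 8×365 + 3×366 = 4018 days.
July 1884: 31 − 25 = 6 days remain.
Then August (31), September (30), October (31), November (30), December (31), January (31), February 1885 (28): 31 + 30 + 31 + 30 + 31 + 31 + 28 = 212 days.
March 1–23, 1885: 23 days.
Residual: 241 days.
Total: 4259 days.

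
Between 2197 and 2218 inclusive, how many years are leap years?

Years divisible by 4 in [2197, 2218]: 2200, 2204, 2208, 2212, 2216.
Of these, 2200 is divisible by 100 but not 400, so not leap.
Leap years: 5 − 1 = 4.

4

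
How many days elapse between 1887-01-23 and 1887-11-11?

292

January 1887: 31 − 23 = 8 days remain.
Then 9 full months totalling 273 days.
November 1–11, 1887: 11 days.
Total: 8 + 273 + 11 = 292 days.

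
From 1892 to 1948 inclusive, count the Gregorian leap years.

14

Years divisible by 4: 1892, 1896, …, 1948 — 15 in all.
Of these, 1900 is divisible by 100 but not 400, so not leap.
Leap years: 15 − 1 = 14.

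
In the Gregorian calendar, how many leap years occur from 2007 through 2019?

3

Years divisible by 4 in [2007, 2019]: 2008, 2012, 2016.
No century exceptions apply. Count: 3.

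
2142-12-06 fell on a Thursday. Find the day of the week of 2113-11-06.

Count forward from the earlier date (November 6, 2113) to the later (December 6, 2142):
Day-of-year of November 6, 2113: 310.
Day-of-year of December 6, 2142: 340.
2113 has 365 days, so 365 − 310 = 55 days remain in 2113.
Full years 2114–2141: 21 common + 7 leap = 21×365 + 7×366 = 10227 days.
Total: 55 + 10227 + 340 = 10622 days.
10622 mod 7 = 3, so 3 days before Thursday is Monday.

Monday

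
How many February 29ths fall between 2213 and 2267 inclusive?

Years divisible by 4: 2216, 2220, …, 2264 — 13 in all.
No century exceptions apply. Count: 13.

13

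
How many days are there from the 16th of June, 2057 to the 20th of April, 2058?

Day-of-year of June 16, 2057: 167.
Day-of-year of April 20, 2058: 110.
2057 has 365 days, so 365 − 167 = 198 days remain in 2057.
Total: 198 + 110 = 308 days.

308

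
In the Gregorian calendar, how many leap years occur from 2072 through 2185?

Years divisible by 4: 2072, 2076, …, 2184 — 29 in all.
Of these, 2100 is divisible by 100 but not 400, so not leap.
Leap years: 29 − 1 = 28.

28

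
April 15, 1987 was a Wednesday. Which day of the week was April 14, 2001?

Saturday

From April 15, 1987 to April 15, 2000: 13 years, of which 4 contain a Feb 29 — 9×365 + 4×366 = 4749 days.
(2000 is a leap year (divisible by 400).)
April 2000: 30 − 15 = 15 days remain.
Then 11 full months totalling 335 days.
April 1–14, 2001: 14 days.
Residual: 364 days.
Total: 5113 days.
5113 mod 7 = 3, so 3 days after Wednesday is Saturday.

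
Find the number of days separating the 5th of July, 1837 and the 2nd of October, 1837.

July 1837: 31 − 5 = 26 days remain.
Then August (31), September (30): 31 + 30 = 61 days.
October 1–2, 1837: 2 days.
Total: 26 + 61 + 2 = 89 days.

89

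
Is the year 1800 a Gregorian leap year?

No

1800 is not a leap year (divisible by 100 but not 400).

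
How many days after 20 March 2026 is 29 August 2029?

1258

March 20, 2026 → March 20, 2027: 365 days.
March 20, 2027 → March 20, 2028: 366 days (2028 is a leap year).
March 20, 2028 → March 20, 2029: 365 days.
March 2029: 31 − 20 = 11 days remain.
Then April (30), May (31), June (30), July (31): 30 + 31 + 30 + 31 = 122 days.
August 1–29, 2029: 29 days.
Residual: 162 days.
Total: 1258 days.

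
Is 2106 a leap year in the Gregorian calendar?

2106 is not a leap year.

No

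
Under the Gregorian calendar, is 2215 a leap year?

No

2215 is not a leap year.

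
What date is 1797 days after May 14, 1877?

April 15, 1882

Count 1797 days after May 14, 1877:
Day-of-year of May 14, 1877: 134.
Day-of-year of April 15, 1882: 105.
1877 has 365 days, so 365 − 134 = 231 days remain in 1877.
Full years: 1878: 365; 1879: 365; 1880: 366; 1881: 365. Sum = 1461.
Total: 231 + 1461 + 105 = 1797 days.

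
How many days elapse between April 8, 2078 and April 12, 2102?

8769

Day-of-year of April 8, 2078: 98.
Day-of-year of April 12, 2102: 102.
2078 has 365 days, so 365 − 98 = 267 days remain in 2078.
Full years 2079–2101: 18 common + 5 leap = 18×365 + 5×366 = 8400 days.
Total: 267 + 8400 + 102 = 8769 days.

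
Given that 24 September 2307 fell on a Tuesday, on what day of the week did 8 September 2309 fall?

September 24, 2307 → September 24, 2308: 366 days (2308 is a leap year).
September 2308: 30 − 24 = 6 days remain.
Then 11 full months totalling 335 days.
September 1–8, 2309: 8 days.
Residual: 349 days.
Total: 715 days.
715 mod 7 = 1, so 1 day after Tuesday is Wednesday.

Wednesday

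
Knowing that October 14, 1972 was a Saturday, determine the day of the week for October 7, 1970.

Wednesday

Count forward from the earlier date (October 7, 1970) to the later (October 14, 1972):
Day-of-year of October 7, 1970: 280.
Day-of-year of October 14, 1972: 288.
1970 has 365 days, so 365 − 280 = 85 days remain in 1970.
Full years: 1971: 365. Sum = 365.
Total: 85 + 365 + 288 = 738 days.
738 mod 7 = 3, so 3 days before Saturday is Wednesday.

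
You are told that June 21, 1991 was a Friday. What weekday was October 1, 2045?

Sunday

From June 21, 1991 to June 21, 2045: 54 years, of which 14 contain a Feb 29 — 40×365 + 14×366 = 19724 days.
(2000 is a leap year (divisible by 400).)
June 2045: 30 − 21 = 9 days remain.
Then July (31), August (31), September (30): 31 + 31 + 30 = 92 days.
October 1, 2045: 1 day.
Residual: 102 days.
Total: 19826 days.
19826 mod 7 = 2, so 2 days after Friday is Sunday.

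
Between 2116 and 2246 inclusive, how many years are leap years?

Years divisible by 4: 2116, 2120, …, 2244 — 33 in all.
Of these, 2200 is divisible by 100 but not 400, so not leap.
Leap years: 33 − 1 = 32.

32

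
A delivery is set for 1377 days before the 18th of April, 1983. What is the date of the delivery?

the 11th of July, 1979

Count 1377 days before April 18, 1983:
July 11, 1979 → July 11, 1980: 366 days (1980 is a leap year).
July 11, 1980 → July 11, 1981: 365 days.
July 11, 1981 → July 11, 1982: 365 days.
July 1982: 31 − 11 = 20 days remain.
Then August (31), September (30), October (31), November (30), December (31), January (31), February 1983 (28), March (31): 31 + 30 + 31 + 30 + 31 + 31 + 28 + 31 = 243 days.
April 1–18, 1983: 18 days.
Residual: 281 days.
Total: 1377 days.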